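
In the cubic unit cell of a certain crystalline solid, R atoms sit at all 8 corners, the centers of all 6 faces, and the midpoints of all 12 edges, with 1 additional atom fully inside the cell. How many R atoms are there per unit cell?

8

Corner atoms are shared by 8 cells (1/8 each), face atoms by 2 (1/2 each), edge atoms by 4 (1/4 each), interior atoms are unshared.
Net atoms = 8 × 1/8 + 6 × 1/2 + 12 × 1/4 + 1 = 1 + 3 + 3 + 1 = 8.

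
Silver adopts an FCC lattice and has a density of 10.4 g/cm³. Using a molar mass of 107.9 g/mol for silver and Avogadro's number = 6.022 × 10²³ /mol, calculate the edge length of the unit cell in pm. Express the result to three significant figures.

410 pm

With Z = 4 atoms per FCC cell, a³ = Z·M/(N_A·ρ) = 4 × 107.9 / (6.022 × 10²³ × 10.40 g/cm³) = 6.891 × 10^-23 cm³.
a = (6.891 × 10^-23)^(1/3) = 4.100 × 10^-8 cm = 410 pm.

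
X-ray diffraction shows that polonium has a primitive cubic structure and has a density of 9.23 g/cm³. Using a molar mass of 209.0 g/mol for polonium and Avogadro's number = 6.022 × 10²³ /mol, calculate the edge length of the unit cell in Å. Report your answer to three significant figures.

With Z = 1 atom per simple cubic cell, a³ = Z·M/(N_A·ρ) = 1 × 209.0 / (6.022 × 10²³ × 9.230 g/cm³) = 3.760 × 10^-23 cm³.
a = (3.760 × 10^-23)^(1/3) = 3.350 × 10^-8 cm = 3.35 Å.

3.35 Å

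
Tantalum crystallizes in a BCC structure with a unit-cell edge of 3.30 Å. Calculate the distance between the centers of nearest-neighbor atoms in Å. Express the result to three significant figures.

In a BCC structure, atoms touch along the body diagonal, so √3·a = 4r; the nearest-neighbor distance equals 2r = 0.8660·a.
d = 0.8660 × 3.30 = 2.86 Å.

2.86 Å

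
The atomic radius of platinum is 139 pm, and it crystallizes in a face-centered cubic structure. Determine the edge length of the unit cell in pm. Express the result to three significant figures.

393 pm

In an FCC lattice, atoms touch along the face diagonal, so √2·a = 4r.
a = 4r/√2 = 4 × 139 / 1.4142 = 393 pm.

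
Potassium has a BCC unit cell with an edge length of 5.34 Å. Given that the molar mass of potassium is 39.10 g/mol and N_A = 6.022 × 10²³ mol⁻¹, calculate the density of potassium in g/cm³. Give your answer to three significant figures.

0.853 g/cm³

A BCC unit cell contains Z = 2 atoms.
Cell volume: a³ = (5.34 Å)³ = (5.340 × 10^-8 cm)³ = 1.523 × 10^-22 cm³.
ρ = Z·M/(N_A·a³) = 2 × 39.10 / (6.022 × 10²³ × 1.523 × 10^-22) = 0.8528 g/cm³.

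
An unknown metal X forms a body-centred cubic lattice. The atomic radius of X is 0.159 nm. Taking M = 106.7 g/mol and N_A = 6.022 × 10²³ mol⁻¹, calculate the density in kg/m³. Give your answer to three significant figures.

7160 kg/m³

In a BCC lattice, atoms touch along the body diagonal, so √3·a = 4r, giving a = 0.3672 nm = 3.672 × 10^-8 cm.
With Z = 2, ρ = Z·M/(N_A·a³) = 2 × 106.7 / (6.022 × 10²³ × 4.951 × 10^-23) = 7.158 g/cm³ = 7160 kg/m³.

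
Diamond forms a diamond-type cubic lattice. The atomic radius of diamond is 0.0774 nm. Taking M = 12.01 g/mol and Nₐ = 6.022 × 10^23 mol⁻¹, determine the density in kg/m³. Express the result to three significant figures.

3490 kg/m³

In a diamond cubic lattice, nearest neighbors lie along the body diagonal with √3·a = 8r, giving a = 0.3575 nm = 3.575 × 10^-8 cm.
With Z = 8, ρ = Z·M/(N_A·a³) = 8 × 12.01 / (6.022 × 10²³ × 4.569 × 10^-23) = 3.492 g/cm³ = 3490 kg/m³.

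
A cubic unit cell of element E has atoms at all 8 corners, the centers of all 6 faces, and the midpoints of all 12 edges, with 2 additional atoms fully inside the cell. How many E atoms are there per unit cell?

9

Corner atoms are shared by 8 cells (1/8 each), face atoms by 2 (1/2 each), edge atoms by 4 (1/4 each), interior atoms are unshared.
Net atoms = 8 × 1/8 + 6 × 1/2 + 12 × 1/4 + 2 = 1 + 3 + 3 + 2 = 9.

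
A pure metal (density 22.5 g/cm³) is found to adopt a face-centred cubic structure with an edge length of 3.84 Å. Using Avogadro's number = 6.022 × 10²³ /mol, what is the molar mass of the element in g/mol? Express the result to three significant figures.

192 g/mol

An FCC cell has Z = 4 atoms; a = 3.840 × 10^-8 cm.
M = ρ·N_A·a³/Z = 22.5 × 6.022 × 10²³ × 5.662 × 10^-23 / 4 = 192 g/mol.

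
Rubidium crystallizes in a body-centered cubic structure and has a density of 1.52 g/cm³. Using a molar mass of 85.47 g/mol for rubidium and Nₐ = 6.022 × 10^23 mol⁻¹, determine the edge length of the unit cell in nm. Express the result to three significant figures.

0.572 nm

With Z = 2 atoms per BCC cell, a³ = Z·M/(N_A·ρ) = 2 × 85.47 / (6.022 × 10²³ × 1.520 g/cm³) = 1.867 × 10^-22 cm³.
a = (1.867 × 10^-22)^(1/3) = 5.716 × 10^-8 cm = 0.572 nm.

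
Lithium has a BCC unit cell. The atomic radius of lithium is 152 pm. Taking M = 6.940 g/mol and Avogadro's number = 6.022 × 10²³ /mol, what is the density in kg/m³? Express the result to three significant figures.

533 kg/m³

In a BCC lattice, atoms touch along the body diagonal, so √3·a = 4r, giving a = 351.0 pm = 3.510 × 10^-8 cm.
With Z = 2, ρ = Z·M/(N_A·a³) = 2 × 6.940 / (6.022 × 10²³ × 4.325 × 10^-23) = 0.5329 g/cm³ = 533 kg/m³.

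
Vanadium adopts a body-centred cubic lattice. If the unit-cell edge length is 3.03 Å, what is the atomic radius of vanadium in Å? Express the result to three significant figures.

In a BCC lattice, atoms touch along the body diagonal, so √3·a = 4r.
r = √3·a/4 = 1.7321 × 3.03 / 4 = 1.31 Å.

1.31 Å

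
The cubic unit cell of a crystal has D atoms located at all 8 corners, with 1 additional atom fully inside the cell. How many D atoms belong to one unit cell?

2

Corner atoms are shared by 8 cells (1/8 each), interior atoms are unshared.
Net atoms = 8 × 1/8 + 1 = 1 + 1 = 2.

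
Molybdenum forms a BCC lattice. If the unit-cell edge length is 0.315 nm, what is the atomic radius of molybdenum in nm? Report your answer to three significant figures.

0.136 nm

In a BCC lattice, atoms touch along the body diagonal, so √3·a = 4r.
r = √3·a/4 = 1.7321 × 0.315 / 4 = 0.136 nm.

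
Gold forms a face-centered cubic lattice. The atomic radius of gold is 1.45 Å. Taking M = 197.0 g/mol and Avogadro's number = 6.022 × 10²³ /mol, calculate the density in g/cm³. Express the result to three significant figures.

19.0 g/cm³

In an FCC lattice, atoms touch along the face diagonal, so √2·a = 4r, giving a = 4.101 Å = 4.101 × 10^-8 cm.
With Z = 4, ρ = Z·M/(N_A·a³) = 4 × 197.0 / (6.022 × 10²³ × 6.898 × 10^-23) = 18.97 g/cm³.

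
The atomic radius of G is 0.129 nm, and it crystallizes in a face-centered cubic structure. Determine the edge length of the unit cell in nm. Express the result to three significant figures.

0.365 nm

In an FCC lattice, atoms touch along the face diagonal, so √2·a = 4r.
a = 4r/√2 = 4 × 0.129 / 1.4142 = 0.365 nm.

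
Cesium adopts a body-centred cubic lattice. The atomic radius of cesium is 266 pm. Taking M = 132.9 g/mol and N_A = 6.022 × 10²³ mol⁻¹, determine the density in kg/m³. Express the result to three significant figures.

In a BCC lattice, atoms touch along the body diagonal, so √3·a = 4r, giving a = 614.3 pm = 6.143 × 10^-8 cm.
With Z = 2, ρ = Z·M/(N_A·a³) = 2 × 132.9 / (6.022 × 10²³ × 2.318 × 10^-22) = 1.904 g/cm³ = 1900 kg/m³.

1900 kg/m³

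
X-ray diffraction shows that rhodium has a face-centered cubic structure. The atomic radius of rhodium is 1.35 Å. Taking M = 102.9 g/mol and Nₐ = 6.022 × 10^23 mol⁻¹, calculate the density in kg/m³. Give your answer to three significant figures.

In an FCC lattice, atoms touch along the face diagonal, so √2·a = 4r, giving a = 3.818 Å = 3.818 × 10^-8 cm.
With Z = 4, ρ = Z·M/(N_A·a³) = 4 × 102.9 / (6.022 × 10²³ × 5.567 × 10^-23) = 12.28 g/cm³ = 12300 kg/m³.

12300 kg/m³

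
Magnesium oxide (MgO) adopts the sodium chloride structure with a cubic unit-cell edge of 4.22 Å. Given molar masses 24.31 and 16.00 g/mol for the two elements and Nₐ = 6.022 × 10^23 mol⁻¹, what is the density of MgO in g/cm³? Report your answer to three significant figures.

The sodium chloride structure contains Z = 4 formula units per cell; M(MgO) = 24.31 + 16.00 = 40.31 g/mol.
a³ = (4.220 × 10^-8 cm)³ = 7.515 × 10^-23 cm³.
ρ = 4 × 40.31 / (6.022 × 10²³ × 7.515 × 10^-23) = 3.563 g/cm³.

3.56 g/cm³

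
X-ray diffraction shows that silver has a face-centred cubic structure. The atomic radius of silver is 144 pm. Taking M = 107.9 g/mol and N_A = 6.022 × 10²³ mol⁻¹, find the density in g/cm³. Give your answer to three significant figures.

10.6 g/cm³

In an FCC lattice, atoms touch along the face diagonal, so √2·a = 4r, giving a = 407.3 pm = 4.073 × 10^-8 cm.
With Z = 4, ρ = Z·M/(N_A·a³) = 4 × 107.9 / (6.022 × 10²³ × 6.757 × 10^-23) = 10.61 g/cm³.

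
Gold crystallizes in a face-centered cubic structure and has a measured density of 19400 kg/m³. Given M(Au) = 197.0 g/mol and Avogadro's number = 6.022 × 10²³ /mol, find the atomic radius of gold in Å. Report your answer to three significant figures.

1.44 Å

For an FCC cell (Z = 4), a³ = Z·M/(N_A·ρ) = 4 × 197.0 / (6.022 × 10²³ × 19.40) = 6.745 × 10^-23 cm³, so a = 4.071 × 10^-8 cm = 4.071 Å.
Atoms touch along the face diagonal, so √2·a = 4r, so r = 0.3536 × a = 1.44 Å.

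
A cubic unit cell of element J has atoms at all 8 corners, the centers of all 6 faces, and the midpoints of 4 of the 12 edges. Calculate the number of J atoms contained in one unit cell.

Corner atoms are shared by 8 cells (1/8 each), face atoms by 2 (1/2 each), edge atoms by 4 (1/4 each).
Net atoms = 8 × 1/8 + 6 × 1/2 + 4 × 1/4 = 1 + 3 + 1 = 5.

5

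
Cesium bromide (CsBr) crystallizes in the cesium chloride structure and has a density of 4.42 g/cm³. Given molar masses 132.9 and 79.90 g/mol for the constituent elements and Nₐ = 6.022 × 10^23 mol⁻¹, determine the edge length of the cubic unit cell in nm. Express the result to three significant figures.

0.431 nm

M(CsBr) = 212.8 g/mol; Z = 1 formula unit per cell.
a³ = Z·M/(N_A·ρ) = 1 × 212.8 / (6.022 × 10²³ × 4.42) = 7.995 × 10^-23 cm³, so a = 4.308 × 10^-8 cm = 0.431 nm.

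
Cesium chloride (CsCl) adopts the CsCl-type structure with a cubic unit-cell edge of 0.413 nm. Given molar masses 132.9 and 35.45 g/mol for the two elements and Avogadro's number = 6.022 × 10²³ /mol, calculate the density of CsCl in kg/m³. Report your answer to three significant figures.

3970 kg/m³

The CsCl-type structure contains Z = 1 formula unit per cell; M(CsCl) = 132.9 + 35.45 = 168.35 g/mol.
a³ = (4.130 × 10^-8 cm)³ = 7.044 × 10^-23 cm³.
ρ = 1 × 168.35 / (6.022 × 10²³ × 7.044 × 10^-23) = 3.968 g/cm³ = 3970 kg/m³.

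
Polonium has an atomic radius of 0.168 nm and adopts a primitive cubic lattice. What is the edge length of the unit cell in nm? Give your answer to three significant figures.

In a simple cubic lattice, atoms touch along the cell edge, so a = 2r.
a = 2r = 2 × 0.168 = 0.336 nm.

0.336 nm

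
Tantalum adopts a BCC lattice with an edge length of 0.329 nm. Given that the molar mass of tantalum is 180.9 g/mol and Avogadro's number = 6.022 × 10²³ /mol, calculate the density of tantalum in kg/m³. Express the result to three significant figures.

16900 kg/m³

A BCC unit cell contains Z = 2 atoms.
Cell volume: a³ = (0.329 nm)³ = (3.290 × 10^-8 cm)³ = 3.561 × 10^-23 cm³.
ρ = Z·M/(N_A·a³) = 2 × 180.9 / (6.022 × 10²³ × 3.561 × 10^-23) = 16.87 g/cm³ = 16900 kg/m³.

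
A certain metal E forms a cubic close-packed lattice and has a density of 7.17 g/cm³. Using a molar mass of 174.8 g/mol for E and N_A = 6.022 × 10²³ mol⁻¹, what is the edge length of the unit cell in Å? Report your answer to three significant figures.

5.45 Å

With Z = 4 atoms per FCC cell, a³ = Z·M/(N_A·ρ) = 4 × 174.8 / (6.022 × 10²³ × 7.170 g/cm³) = 1.619 × 10^-22 cm³.
a = (1.619 × 10^-22)^(1/3) = 5.451 × 10^-8 cm = 5.45 Å.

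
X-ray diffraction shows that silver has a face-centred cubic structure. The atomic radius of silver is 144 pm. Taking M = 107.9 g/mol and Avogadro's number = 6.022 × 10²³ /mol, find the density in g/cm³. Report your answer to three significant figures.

10.6 g/cm³

In an FCC lattice, atoms touch along the face diagonal, so √2·a = 4r, giving a = 407.3 pm = 4.073 × 10^-8 cm.
With Z = 4, ρ = Z·M/(N_A·a³) = 4 × 107.9 / (6.022 × 10²³ × 6.757 × 10^-23) = 10.61 g/cm³.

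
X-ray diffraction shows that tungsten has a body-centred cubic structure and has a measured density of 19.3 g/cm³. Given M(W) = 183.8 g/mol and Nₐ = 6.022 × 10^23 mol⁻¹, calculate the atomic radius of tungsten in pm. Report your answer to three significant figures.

For a BCC cell (Z = 2), a³ = Z·M/(N_A·ρ) = 2 × 183.8 / (6.022 × 10²³ × 19.30) = 3.163 × 10^-23 cm³, so a = 3.162 × 10^-8 cm = 316.2 pm.
Atoms touch along the body diagonal, so √3·a = 4r, so r = 0.4330 × a = 137 pm.

137 pm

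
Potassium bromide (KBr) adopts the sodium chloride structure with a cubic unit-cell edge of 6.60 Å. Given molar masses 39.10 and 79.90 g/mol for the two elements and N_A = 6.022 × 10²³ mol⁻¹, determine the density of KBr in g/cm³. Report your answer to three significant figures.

2.75 g/cm³

The sodium chloride structure contains Z = 4 formula units per cell; M(KBr) = 39.10 + 79.90 = 119.0 g/mol.
a³ = (6.600 × 10^-8 cm)³ = 2.875 × 10^-22 cm³.
ρ = 4 × 119.0 / (6.022 × 10²³ × 2.875 × 10^-22) = 2.749 g/cm³.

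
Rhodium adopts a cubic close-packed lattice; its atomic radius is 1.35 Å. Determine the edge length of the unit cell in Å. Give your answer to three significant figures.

In an FCC lattice, atoms touch along the face diagonal, so √2·a = 4r.
a = 4r/√2 = 4 × 1.35 / 1.4142 = 3.82 Å.

3.82 Å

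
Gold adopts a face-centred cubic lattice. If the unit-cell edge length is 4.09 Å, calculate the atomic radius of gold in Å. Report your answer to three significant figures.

1.45 Å

In an FCC lattice, atoms touch along the face diagonal, so √2·a = 4r.
r = √2·a/4 = 1.4142 × 4.09 / 4 = 1.45 Å.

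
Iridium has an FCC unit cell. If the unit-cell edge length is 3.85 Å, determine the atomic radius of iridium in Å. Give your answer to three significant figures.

In an FCC lattice, atoms touch along the face diagonal, so √2·a = 4r.
r = √2·a/4 = 1.4142 × 3.85 / 4 = 1.36 Å.

1.36 Å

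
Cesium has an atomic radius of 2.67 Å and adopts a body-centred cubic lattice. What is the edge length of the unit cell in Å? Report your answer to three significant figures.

In a BCC lattice, atoms touch along the body diagonal, so √3·a = 4r.
a = 4r/√3 = 4 × 2.67 / 1.7321 = 6.17 Å.

6.17 Å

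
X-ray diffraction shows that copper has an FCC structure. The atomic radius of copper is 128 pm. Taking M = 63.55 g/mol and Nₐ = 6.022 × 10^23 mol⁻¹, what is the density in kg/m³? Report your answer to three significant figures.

8900 kg/m³

In an FCC lattice, atoms touch along the face diagonal, so √2·a = 4r, giving a = 362.0 pm = 3.620 × 10^-8 cm.
With Z = 4, ρ = Z·M/(N_A·a³) = 4 × 63.55 / (6.022 × 10²³ × 4.745 × 10^-23) = 8.895 g/cm³ = 8900 kg/m³.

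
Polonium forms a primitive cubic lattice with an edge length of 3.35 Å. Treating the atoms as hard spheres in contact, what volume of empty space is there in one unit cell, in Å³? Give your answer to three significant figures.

17.9 Å³

In a simple cubic lattice atoms touch along the cell edge, so a = 2r, so r = 0.5000a = 1.675 Å.
V_cell = a³ = 37.60 Å³; V_atoms = 1 × (4/3)πr³ = 19.68 Å³.
Empty space = 37.60 − 19.68 = 17.9 Å³.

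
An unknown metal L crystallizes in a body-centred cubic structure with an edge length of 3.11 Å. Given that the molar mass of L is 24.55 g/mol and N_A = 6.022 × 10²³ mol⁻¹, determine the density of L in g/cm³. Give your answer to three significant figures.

A BCC unit cell contains Z = 2 atoms.
Cell volume: a³ = (3.11 Å)³ = (3.110 × 10^-8 cm)³ = 3.008 × 10^-23 cm³.
ρ = Z·M/(N_A·a³) = 2 × 24.55 / (6.022 × 10²³ × 3.008 × 10^-23) = 2.711 g/cm³.

2.71 g/cm³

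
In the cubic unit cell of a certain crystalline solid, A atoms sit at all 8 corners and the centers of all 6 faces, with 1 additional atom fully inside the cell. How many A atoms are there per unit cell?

5

Corner atoms are shared by 8 cells (1/8 each), face atoms by 2 (1/2 each), interior atoms are unshared.
Net atoms = 8 × 1/8 + 6 × 1/2 + 1 = 1 + 3 + 1 = 5.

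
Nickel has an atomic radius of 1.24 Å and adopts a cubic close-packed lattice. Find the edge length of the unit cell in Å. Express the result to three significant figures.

3.51 Å

In an FCC lattice, atoms touch along the face diagonal, so √2·a = 4r.
a = 4r/√2 = 4 × 1.24 / 1.4142 = 3.51 Å.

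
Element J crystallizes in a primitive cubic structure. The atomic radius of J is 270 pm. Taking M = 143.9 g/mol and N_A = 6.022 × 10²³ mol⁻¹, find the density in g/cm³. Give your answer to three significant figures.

1.52 g/cm³

In a simple cubic lattice, atoms touch along the cell edge, so a = 2r, giving a = 540.0 pm = 5.400 × 10^-8 cm.
With Z = 1, ρ = Z·M/(N_A·a³) = 1 × 143.9 / (6.022 × 10²³ × 1.575 × 10^-22) = 1.518 g/cm³.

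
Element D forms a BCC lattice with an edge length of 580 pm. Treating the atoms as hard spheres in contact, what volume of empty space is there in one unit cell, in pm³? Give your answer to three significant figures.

6.24 × 10^7 pm³

In a BCC lattice atoms touch along the body diagonal, so √3·a = 4r, so r = 0.4330a = 251.1 pm.
V_cell = a³ = 1.951 × 10^8 pm³; V_atoms = 2 × (4/3)πr³ = 1.327 × 10^8 pm³.
Empty space = 1.951 × 10^8 − 1.327 × 10^8 = 6.24 × 10^7 pm³.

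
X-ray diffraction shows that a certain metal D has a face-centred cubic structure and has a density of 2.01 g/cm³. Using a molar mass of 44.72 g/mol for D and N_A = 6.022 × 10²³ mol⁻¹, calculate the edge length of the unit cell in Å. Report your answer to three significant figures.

5.29 Å

With Z = 4 atoms per FCC cell, a³ = Z·M/(N_A·ρ) = 4 × 44.72 / (6.022 × 10²³ × 2.010 g/cm³) = 1.478 × 10^-22 cm³.
a = (1.478 × 10^-22)^(1/3) = 5.287 × 10^-8 cm = 5.29 Å.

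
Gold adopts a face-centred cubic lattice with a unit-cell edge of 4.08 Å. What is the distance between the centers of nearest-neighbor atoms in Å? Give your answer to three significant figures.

In an FCC structure, atoms touch along the face diagonal, so √2·a = 4r; the nearest-neighbor distance equals 2r = 0.7071·a.
d = 0.7071 × 4.08 = 2.88 Å.

2.88 Å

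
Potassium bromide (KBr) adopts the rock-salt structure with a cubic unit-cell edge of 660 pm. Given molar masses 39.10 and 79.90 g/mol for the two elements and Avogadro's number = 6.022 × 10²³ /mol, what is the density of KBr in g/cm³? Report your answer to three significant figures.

The rock-salt structure contains Z = 4 formula units per cell; M(KBr) = 39.10 + 79.90 = 119.0 g/mol.
a³ = (6.600 × 10^-8 cm)³ = 2.875 × 10^-22 cm³.
ρ = 4 × 119.0 / (6.022 × 10²³ × 2.875 × 10^-22) = 2.749 g/cm³.

2.75 g/cm³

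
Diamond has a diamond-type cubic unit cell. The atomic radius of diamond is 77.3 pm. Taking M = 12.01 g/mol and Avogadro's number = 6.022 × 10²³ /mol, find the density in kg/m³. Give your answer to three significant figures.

In a diamond cubic lattice, nearest neighbors lie along the body diagonal with √3·a = 8r, giving a = 357.0 pm = 3.570 × 10^-8 cm.
With Z = 8, ρ = Z·M/(N_A·a³) = 8 × 12.01 / (6.022 × 10²³ × 4.551 × 10^-23) = 3.506 g/cm³ = 3510 kg/m³.

3510 kg/m³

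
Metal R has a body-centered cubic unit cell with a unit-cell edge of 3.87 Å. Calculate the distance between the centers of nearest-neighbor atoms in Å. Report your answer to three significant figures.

3.35 Å

In a BCC structure, atoms touch along the body diagonal, so √3·a = 4r; the nearest-neighbor distance equals 2r = 0.8660·a.
d = 0.8660 × 3.87 = 3.35 Å.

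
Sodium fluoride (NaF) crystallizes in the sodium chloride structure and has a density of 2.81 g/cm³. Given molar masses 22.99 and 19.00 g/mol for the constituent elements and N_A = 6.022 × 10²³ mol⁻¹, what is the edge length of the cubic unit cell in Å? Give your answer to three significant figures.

M(NaF) = 41.99 g/mol; Z = 4 formula units per cell.
a³ = Z·M/(N_A·ρ) = 4 × 41.99 / (6.022 × 10²³ × 2.81) = 9.926 × 10^-23 cm³, so a = 4.630 × 10^-8 cm = 4.63 Å.

4.63 Å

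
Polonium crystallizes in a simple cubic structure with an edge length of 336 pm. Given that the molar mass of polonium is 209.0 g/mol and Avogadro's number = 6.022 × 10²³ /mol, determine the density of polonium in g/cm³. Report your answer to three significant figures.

9.15 g/cm³

A simple cubic unit cell contains Z = 1 atom.
Cell volume: a³ = (336 pm)³ = (3.360 × 10^-8 cm)³ = 3.793 × 10^-23 cm³.
ρ = Z·M/(N_A·a³) = 1 × 209.0 / (6.022 × 10²³ × 3.793 × 10^-23) = 9.149 g/cm³.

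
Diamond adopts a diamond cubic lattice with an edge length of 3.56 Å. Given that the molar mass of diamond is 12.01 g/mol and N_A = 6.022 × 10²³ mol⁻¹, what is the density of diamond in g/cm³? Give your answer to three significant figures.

A diamond cubic unit cell contains Z = 8 atoms.
Cell volume: a³ = (3.56 Å)³ = (3.560 × 10^-8 cm)³ = 4.512 × 10^-23 cm³.
ρ = Z·M/(N_A·a³) = 8 × 12.01 / (6.022 × 10²³ × 4.512 × 10^-23) = 3.536 g/cm³.

3.54 g/cm³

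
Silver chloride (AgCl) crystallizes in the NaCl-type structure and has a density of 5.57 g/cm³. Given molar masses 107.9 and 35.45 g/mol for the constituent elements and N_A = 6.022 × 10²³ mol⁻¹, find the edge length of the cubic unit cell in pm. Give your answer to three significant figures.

555 pm

M(AgCl) = 143.35 g/mol; Z = 4 formula units per cell.
a³ = Z·M/(N_A·ρ) = 4 × 143.35 / (6.022 × 10²³ × 5.57) = 1.709 × 10^-22 cm³, so a = 5.550 × 10^-8 cm = 555 pm.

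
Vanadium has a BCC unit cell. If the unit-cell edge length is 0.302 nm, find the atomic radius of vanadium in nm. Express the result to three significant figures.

0.131 nm

In a BCC lattice, atoms touch along the body diagonal, so √3·a = 4r.
r = √3·a/4 = 1.7321 × 0.302 / 4 = 0.131 nm.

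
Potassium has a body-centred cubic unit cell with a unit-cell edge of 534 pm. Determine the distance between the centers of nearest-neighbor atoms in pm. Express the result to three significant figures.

462 pm

In a BCC structure, atoms touch along the body diagonal, so √3·a = 4r; the nearest-neighbor distance equals 2r = 0.8660·a.
d = 0.8660 × 534 = 462 pm.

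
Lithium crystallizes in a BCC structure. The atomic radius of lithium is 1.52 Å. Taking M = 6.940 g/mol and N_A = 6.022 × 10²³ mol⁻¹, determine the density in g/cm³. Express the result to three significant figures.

0.533 g/cm³

In a BCC lattice, atoms touch along the body diagonal, so √3·a = 4r, giving a = 3.510 Å = 3.510 × 10^-8 cm.
With Z = 2, ρ = Z·M/(N_A·a³) = 2 × 6.940 / (6.022 × 10²³ × 4.325 × 10^-23) = 0.5329 g/cm³.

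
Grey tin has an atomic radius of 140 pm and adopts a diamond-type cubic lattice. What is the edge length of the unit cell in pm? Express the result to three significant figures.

647 pm

In a diamond cubic lattice, nearest neighbors lie along the body diagonal with √3·a = 8r.
a = 8r/√3 = 8 × 140 / 1.7321 = 647 pm.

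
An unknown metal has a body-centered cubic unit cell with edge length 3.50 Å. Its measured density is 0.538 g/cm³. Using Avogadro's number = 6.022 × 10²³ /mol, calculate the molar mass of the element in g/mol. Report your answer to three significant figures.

6.95 g/mol

A BCC cell has Z = 2 atoms; a = 3.500 × 10^-8 cm.
M = ρ·N_A·a³/Z = 0.538 × 6.022 × 10²³ × 4.288 × 10^-23 / 2 = 6.95 g/mol.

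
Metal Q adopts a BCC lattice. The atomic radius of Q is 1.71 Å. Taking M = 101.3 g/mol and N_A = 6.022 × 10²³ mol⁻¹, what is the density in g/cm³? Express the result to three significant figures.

5.46 g/cm³

In a BCC lattice, atoms touch along the body diagonal, so √3·a = 4r, giving a = 3.949 Å = 3.949 × 10^-8 cm.
With Z = 2, ρ = Z·M/(N_A·a³) = 2 × 101.3 / (6.022 × 10²³ × 6.159 × 10^-23) = 5.463 g/cm³.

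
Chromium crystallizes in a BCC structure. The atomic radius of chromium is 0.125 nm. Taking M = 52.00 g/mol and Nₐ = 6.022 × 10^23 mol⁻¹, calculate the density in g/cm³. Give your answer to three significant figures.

In a BCC lattice, atoms touch along the body diagonal, so √3·a = 4r, giving a = 0.2887 nm = 2.887 × 10^-8 cm.
With Z = 2, ρ = Z·M/(N_A·a³) = 2 × 52.00 / (6.022 × 10²³ × 2.406 × 10^-23) = 7.179 g/cm³.

7.18 g/cm³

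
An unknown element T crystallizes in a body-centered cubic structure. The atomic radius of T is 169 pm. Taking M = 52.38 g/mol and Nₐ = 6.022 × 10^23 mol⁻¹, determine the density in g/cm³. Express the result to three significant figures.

In a BCC lattice, atoms touch along the body diagonal, so √3·a = 4r, giving a = 390.3 pm = 3.903 × 10^-8 cm.
With Z = 2, ρ = Z·M/(N_A·a³) = 2 × 52.38 / (6.022 × 10²³ × 5.945 × 10^-23) = 2.926 g/cm³.

2.93 g/cm³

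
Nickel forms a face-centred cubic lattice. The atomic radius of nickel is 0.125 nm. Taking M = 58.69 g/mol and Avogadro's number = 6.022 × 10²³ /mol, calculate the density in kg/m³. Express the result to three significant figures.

In an FCC lattice, atoms touch along the face diagonal, so √2·a = 4r, giving a = 0.3536 nm = 3.536 × 10^-8 cm.
With Z = 4, ρ = Z·M/(N_A·a³) = 4 × 58.69 / (6.022 × 10²³ × 4.419 × 10^-23) = 8.821 g/cm³ = 8820 kg/m³.

8820 kg/m³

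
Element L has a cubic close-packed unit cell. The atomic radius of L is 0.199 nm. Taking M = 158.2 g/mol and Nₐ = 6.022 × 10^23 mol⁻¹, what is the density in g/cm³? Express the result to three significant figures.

In an FCC lattice, atoms touch along the face diagonal, so √2·a = 4r, giving a = 0.5629 nm = 5.629 × 10^-8 cm.
With Z = 4, ρ = Z·M/(N_A·a³) = 4 × 158.2 / (6.022 × 10²³ × 1.783 × 10^-22) = 5.893 g/cm³.

5.89 g/cm³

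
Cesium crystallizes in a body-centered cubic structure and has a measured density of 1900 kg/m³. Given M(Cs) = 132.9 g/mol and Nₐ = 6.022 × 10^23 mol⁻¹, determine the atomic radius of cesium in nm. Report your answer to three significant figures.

0.266 nm

For a BCC cell (Z = 2), a³ = Z·M/(N_A·ρ) = 2 × 132.9 / (6.022 × 10²³ × 1.900) = 2.323 × 10^-22 cm³, so a = 6.147 × 10^-8 cm = 0.6147 nm.
Atoms touch along the body diagonal, so √3·a = 4r, so r = 0.4330 × a = 0.266 nm.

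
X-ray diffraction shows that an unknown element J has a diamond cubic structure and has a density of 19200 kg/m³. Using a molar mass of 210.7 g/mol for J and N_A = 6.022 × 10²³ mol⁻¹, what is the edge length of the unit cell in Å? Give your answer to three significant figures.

With Z = 8 atoms per diamond cubic cell, a³ = Z·M/(N_A·ρ) = 8 × 210.7 / (6.022 × 10²³ × 19.20 g/cm³) = 1.458 × 10^-22 cm³.
a = (1.458 × 10^-22)^(1/3) = 5.263 × 10^-8 cm = 5.26 Å.

5.26 Å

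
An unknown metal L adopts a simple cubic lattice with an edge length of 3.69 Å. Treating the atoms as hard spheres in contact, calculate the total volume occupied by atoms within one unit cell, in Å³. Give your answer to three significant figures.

In a simple cubic lattice atoms touch along the cell edge, so a = 2r, so r = 0.5000a = 1.845 Å.
V_atoms = Z × (4/3)πr³ = 1 × (4/3)π × (1.845)³ = 26.3 Å³.

26.3 Å³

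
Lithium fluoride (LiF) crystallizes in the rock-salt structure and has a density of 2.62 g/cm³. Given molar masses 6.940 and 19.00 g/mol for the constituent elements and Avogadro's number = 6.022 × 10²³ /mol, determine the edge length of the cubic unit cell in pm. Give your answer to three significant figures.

404 pm

M(LiF) = 25.94 g/mol; Z = 4 formula units per cell.
a³ = Z·M/(N_A·ρ) = 4 × 25.94 / (6.022 × 10²³ × 2.62) = 6.576 × 10^-23 cm³, so a = 4.036 × 10^-8 cm = 404 pm.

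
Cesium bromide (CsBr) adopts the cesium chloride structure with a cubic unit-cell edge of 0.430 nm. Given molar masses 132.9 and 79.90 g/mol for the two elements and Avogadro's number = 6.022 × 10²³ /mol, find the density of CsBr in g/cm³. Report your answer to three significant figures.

4.44 g/cm³

The cesium chloride structure contains Z = 1 formula unit per cell; M(CsBr) = 132.9 + 79.90 = 212.8 g/mol.
a³ = (4.300 × 10^-8 cm)³ = 7.951 × 10^-23 cm³.
ρ = 1 × 212.8 / (6.022 × 10²³ × 7.951 × 10^-23) = 4.445 g/cm³.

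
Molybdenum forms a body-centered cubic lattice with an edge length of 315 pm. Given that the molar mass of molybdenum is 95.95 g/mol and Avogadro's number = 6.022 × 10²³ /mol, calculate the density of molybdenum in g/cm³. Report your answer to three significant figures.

10.2 g/cm³

A BCC unit cell contains Z = 2 atoms.
Cell volume: a³ = (315 pm)³ = (3.150 × 10^-8 cm)³ = 3.126 × 10^-23 cm³.
ρ = Z·M/(N_A·a³) = 2 × 95.95 / (6.022 × 10²³ × 3.126 × 10^-23) = 10.20 g/cm³.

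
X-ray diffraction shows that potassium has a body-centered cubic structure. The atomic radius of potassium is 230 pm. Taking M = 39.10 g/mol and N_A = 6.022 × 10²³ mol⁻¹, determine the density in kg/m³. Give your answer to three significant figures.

867 kg/m³

In a BCC lattice, atoms touch along the body diagonal, so √3·a = 4r, giving a = 531.2 pm = 5.312 × 10^-8 cm.
With Z = 2, ρ = Z·M/(N_A·a³) = 2 × 39.10 / (6.022 × 10²³ × 1.499 × 10^-22) = 0.8665 g/cm³ = 867 kg/m³.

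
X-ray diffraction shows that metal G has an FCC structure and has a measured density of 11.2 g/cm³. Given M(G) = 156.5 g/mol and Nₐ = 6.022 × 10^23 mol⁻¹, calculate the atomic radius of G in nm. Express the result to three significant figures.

For an FCC cell (Z = 4), a³ = Z·M/(N_A·ρ) = 4 × 156.5 / (6.022 × 10²³ × 11.20) = 9.281 × 10^-23 cm³, so a = 4.528 × 10^-8 cm = 0.4528 nm.
Atoms touch along the face diagonal, so √2·a = 4r, so r = 0.3536 × a = 0.160 nm.

0.160 nm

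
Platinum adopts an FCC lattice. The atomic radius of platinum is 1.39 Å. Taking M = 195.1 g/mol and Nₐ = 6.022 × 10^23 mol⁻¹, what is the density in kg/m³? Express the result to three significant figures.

In an FCC lattice, atoms touch along the face diagonal, so √2·a = 4r, giving a = 3.932 Å = 3.932 × 10^-8 cm.
With Z = 4, ρ = Z·M/(N_A·a³) = 4 × 195.1 / (6.022 × 10²³ × 6.077 × 10^-23) = 21.33 g/cm³ = 21300 kg/m³.

21300 kg/m³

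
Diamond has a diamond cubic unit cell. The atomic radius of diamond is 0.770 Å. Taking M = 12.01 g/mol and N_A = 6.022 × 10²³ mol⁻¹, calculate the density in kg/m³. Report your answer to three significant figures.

3550 kg/m³

In a diamond cubic lattice, nearest neighbors lie along the body diagonal with √3·a = 8r, giving a = 3.556 Å = 3.556 × 10^-8 cm.
With Z = 8, ρ = Z·M/(N_A·a³) = 8 × 12.01 / (6.022 × 10²³ × 4.498 × 10^-23) = 3.547 g/cm³ = 3550 kg/m³.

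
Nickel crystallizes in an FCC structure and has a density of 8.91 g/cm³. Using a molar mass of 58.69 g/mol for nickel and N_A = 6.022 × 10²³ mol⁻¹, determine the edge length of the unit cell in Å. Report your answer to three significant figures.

With Z = 4 atoms per FCC cell, a³ = Z·M/(N_A·ρ) = 4 × 58.69 / (6.022 × 10²³ × 8.910 g/cm³) = 4.375 × 10^-23 cm³.
a = (4.375 × 10^-23)^(1/3) = 3.524 × 10^-8 cm = 3.52 Å.

3.52 Å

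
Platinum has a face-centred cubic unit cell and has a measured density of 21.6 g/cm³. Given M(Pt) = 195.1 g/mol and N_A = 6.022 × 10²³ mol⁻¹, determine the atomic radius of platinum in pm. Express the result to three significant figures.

138 pm

For an FCC cell (Z = 4), a³ = Z·M/(N_A·ρ) = 4 × 195.1 / (6.022 × 10²³ × 21.60) = 6.000 × 10^-23 cm³, so a = 3.915 × 10^-8 cm = 391.5 pm.
Atoms touch along the face diagonal, so √2·a = 4r, so r = 0.3536 × a = 138 pm.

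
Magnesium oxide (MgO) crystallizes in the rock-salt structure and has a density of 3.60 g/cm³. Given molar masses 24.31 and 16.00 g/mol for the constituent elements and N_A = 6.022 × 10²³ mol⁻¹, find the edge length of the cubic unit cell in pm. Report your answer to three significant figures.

M(MgO) = 40.31 g/mol; Z = 4 formula units per cell.
a³ = Z·M/(N_A·ρ) = 4 × 40.31 / (6.022 × 10²³ × 3.60) = 7.438 × 10^-23 cm³, so a = 4.205 × 10^-8 cm = 421 pm.

421 pm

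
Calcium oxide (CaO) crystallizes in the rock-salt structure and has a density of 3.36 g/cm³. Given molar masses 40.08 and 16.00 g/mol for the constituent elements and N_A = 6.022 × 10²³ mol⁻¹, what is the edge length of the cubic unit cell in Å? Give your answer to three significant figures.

M(CaO) = 56.08 g/mol; Z = 4 formula units per cell.
a³ = Z·M/(N_A·ρ) = 4 × 56.08 / (6.022 × 10²³ × 3.36) = 1.109 × 10^-22 cm³, so a = 4.804 × 10^-8 cm = 4.80 Å.

4.80 Å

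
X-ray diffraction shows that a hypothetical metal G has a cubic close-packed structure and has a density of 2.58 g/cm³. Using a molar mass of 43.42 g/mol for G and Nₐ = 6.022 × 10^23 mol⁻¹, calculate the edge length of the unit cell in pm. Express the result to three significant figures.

With Z = 4 atoms per FCC cell, a³ = Z·M/(N_A·ρ) = 4 × 43.42 / (6.022 × 10²³ × 2.580 g/cm³) = 1.118 × 10^-22 cm³.
a = (1.118 × 10^-22)^(1/3) = 4.817 × 10^-8 cm = 482 pm.

482 pm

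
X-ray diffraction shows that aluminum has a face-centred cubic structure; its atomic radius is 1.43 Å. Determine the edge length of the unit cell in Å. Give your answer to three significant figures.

In an FCC lattice, atoms touch along the face diagonal, so √2·a = 4r.
a = 4r/√2 = 4 × 1.43 / 1.4142 = 4.04 Å.

4.04 Å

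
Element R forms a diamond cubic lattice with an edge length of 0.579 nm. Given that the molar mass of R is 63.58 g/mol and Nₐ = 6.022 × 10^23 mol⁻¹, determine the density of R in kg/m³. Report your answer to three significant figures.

A diamond cubic unit cell contains Z = 8 atoms.
Cell volume: a³ = (0.579 nm)³ = (5.790 × 10^-8 cm)³ = 1.941 × 10^-22 cm³.
ρ = Z·M/(N_A·a³) = 8 × 63.58 / (6.022 × 10²³ × 1.941 × 10^-22) = 4.351 g/cm³ = 4350 kg/m³.

4350 kg/m³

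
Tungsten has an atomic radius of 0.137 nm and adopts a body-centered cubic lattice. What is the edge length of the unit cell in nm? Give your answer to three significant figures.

In a BCC lattice, atoms touch along the body diagonal, so √3·a = 4r.
a = 4r/√3 = 4 × 0.137 / 1.7321 = 0.316 nm.

0.316 nm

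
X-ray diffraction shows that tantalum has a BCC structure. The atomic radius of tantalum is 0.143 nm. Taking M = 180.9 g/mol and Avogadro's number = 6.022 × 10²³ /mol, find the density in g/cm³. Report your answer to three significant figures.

16.7 g/cm³

In a BCC lattice, atoms touch along the body diagonal, so √3·a = 4r, giving a = 0.3302 nm = 3.302 × 10^-8 cm.
With Z = 2, ρ = Z·M/(N_A·a³) = 2 × 180.9 / (6.022 × 10²³ × 3.602 × 10^-23) = 16.68 g/cm³.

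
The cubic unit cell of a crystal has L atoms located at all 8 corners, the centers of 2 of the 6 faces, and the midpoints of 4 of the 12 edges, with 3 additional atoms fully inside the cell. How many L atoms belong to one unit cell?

Corner atoms are shared by 8 cells (1/8 each), face atoms by 2 (1/2 each), edge atoms by 4 (1/4 each), interior atoms are unshared.
Net atoms = 8 × 1/8 + 2 × 1/2 + 4 × 1/4 + 3 = 1 + 1 + 1 + 3 = 6.

6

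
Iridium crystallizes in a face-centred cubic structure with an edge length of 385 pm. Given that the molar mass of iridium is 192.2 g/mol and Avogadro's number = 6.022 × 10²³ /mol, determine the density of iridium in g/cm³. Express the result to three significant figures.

An FCC unit cell contains Z = 4 atoms.
Cell volume: a³ = (385 pm)³ = (3.850 × 10^-8 cm)³ = 5.707 × 10^-23 cm³.
ρ = Z·M/(N_A·a³) = 4 × 192.2 / (6.022 × 10²³ × 5.707 × 10^-23) = 22.37 g/cm³.

22.4 g/cm³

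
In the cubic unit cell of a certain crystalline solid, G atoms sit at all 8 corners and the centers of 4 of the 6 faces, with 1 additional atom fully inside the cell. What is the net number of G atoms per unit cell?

4

Corner atoms are shared by 8 cells (1/8 each), face atoms by 2 (1/2 each), interior atoms are unshared.
Net atoms = 8 × 1/8 + 4 × 1/2 + 1 = 1 + 2 + 1 = 4.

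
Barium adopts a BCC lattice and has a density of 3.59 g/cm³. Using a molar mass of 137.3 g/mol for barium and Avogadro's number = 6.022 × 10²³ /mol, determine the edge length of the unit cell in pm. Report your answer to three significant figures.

With Z = 2 atoms per BCC cell, a³ = Z·M/(N_A·ρ) = 2 × 137.3 / (6.022 × 10²³ × 3.590 g/cm³) = 1.270 × 10^-22 cm³.
a = (1.270 × 10^-22)^(1/3) = 5.027 × 10^-8 cm = 503 pm.

503 pm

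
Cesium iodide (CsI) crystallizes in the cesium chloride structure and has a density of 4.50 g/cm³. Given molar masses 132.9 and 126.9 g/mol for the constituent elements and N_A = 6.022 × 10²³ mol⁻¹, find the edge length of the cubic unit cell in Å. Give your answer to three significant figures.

M(CsI) = 259.8 g/mol; Z = 1 formula unit per cell.
a³ = Z·M/(N_A·ρ) = 1 × 259.8 / (6.022 × 10²³ × 4.50) = 9.587 × 10^-23 cm³, so a = 4.577 × 10^-8 cm = 4.58 Å.

4.58 Å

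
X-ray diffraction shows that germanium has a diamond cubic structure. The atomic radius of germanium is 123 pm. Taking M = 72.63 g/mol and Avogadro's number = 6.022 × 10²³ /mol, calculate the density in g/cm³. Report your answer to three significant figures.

In a diamond cubic lattice, nearest neighbors lie along the body diagonal with √3·a = 8r, giving a = 568.1 pm = 5.681 × 10^-8 cm.
With Z = 8, ρ = Z·M/(N_A·a³) = 8 × 72.63 / (6.022 × 10²³ × 1.834 × 10^-22) = 5.262 g/cm³.

5.26 g/cm³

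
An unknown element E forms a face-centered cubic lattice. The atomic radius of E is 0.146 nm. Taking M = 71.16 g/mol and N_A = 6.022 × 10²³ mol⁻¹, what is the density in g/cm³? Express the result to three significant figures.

6.71 g/cm³

In an FCC lattice, atoms touch along the face diagonal, so √2·a = 4r, giving a = 0.4130 nm = 4.130 × 10^-8 cm.
With Z = 4, ρ = Z·M/(N_A·a³) = 4 × 71.16 / (6.022 × 10²³ × 7.042 × 10^-23) = 6.712 g/cm³.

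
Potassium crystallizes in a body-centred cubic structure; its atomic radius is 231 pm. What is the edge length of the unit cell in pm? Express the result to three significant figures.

533 pm

In a BCC lattice, atoms touch along the body diagonal, so √3·a = 4r.
a = 4r/√3 = 4 × 231 / 1.7321 = 533 pm.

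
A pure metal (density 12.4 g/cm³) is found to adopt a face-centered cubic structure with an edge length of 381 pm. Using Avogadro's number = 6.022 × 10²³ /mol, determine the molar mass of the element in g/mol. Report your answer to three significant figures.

An FCC cell has Z = 4 atoms; a = 3.810 × 10^-8 cm.
M = ρ·N_A·a³/Z = 12.4 × 6.022 × 10²³ × 5.531 × 10^-23 / 4 = 103 g/mol.

103 g/mol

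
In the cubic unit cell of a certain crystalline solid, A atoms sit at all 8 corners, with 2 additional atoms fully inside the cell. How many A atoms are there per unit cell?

3

Corner atoms are shared by 8 cells (1/8 each), interior atoms are unshared.
Net atoms = 8 × 1/8 + 2 = 1 + 2 = 3.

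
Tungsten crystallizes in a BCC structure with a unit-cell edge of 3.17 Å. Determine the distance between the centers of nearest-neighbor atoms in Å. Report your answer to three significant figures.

In a BCC structure, atoms touch along the body diagonal, so √3·a = 4r; the nearest-neighbor distance equals 2r = 0.8660·a.
d = 0.8660 × 3.17 = 2.75 Å.

2.75 Å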